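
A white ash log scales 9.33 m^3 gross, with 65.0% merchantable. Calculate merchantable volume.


Formula: MV = V_total * (merchantable_pct / 100)
Merchantable fraction = 65.0% / 100 = 0.65
MV = 9.33 m^3 * 0.65 = 6.065 m^3

6.065


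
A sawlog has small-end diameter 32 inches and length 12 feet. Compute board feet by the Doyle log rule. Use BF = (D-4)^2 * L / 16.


Doyle: BF = (D - 4)^2 * L / 16
Adjusted diameter = 32 - 4 = 28 in
(D-4)^2 = 28^2 = 784
BF = 784 * 12 / 16 = 588 BF

588


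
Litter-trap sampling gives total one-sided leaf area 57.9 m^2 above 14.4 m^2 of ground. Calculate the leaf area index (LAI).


Formula: LAI = total leaf area / ground area  (dimensionless)
LAI = 57.9 m^2 / 14.4 m^2
LAI = 4.02

4.02


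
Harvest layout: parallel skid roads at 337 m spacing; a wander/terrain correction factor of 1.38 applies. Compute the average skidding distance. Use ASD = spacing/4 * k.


Formula: ASD = (spacing / 4) * correction
Uncorrected distance = spacing / 4 = 337 / 4 = 84.25 m
ASD = 84.25 * 1.38 = 116 m

116


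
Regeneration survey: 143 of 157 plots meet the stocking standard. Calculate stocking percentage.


Formula: Stocking % = stocked plots / total plots * 100
Stocking = 143 / 157 * 100
Stocking = 0.9108 * 100 = 91.1%

91.1


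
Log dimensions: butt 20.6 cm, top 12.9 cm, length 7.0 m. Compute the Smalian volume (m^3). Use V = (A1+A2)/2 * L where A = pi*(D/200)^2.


Smalian: V = (A1 + A2)/2 * L,  A = pi*(D/200)^2
A1 = pi*(20.6/200)^2 = 0.033329 m^2
A2 = pi*(12.9/200)^2 = 0.01307 m^2
V = (0.033329+0.01307)/2*7.0 = 0.1624 m^3

0.1624


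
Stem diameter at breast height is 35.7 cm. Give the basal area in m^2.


Formula: BA = pi * (DBH/2)^2 / 10000  (cm^2 to m^2)
Radius = DBH/2 = 35.7/2 = 17.85 cm
BA = pi * 17.85^2 / 10000
   = 1000.9821 cm^2 / 10000
   = 0.1001 m^2

0.1001


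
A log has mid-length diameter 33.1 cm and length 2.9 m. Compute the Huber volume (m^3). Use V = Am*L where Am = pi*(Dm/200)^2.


Huber: V = Am * L,  Am = pi*(Dm/200)^2
Am = pi*(33.1/200)^2 = 0.086049 m^2
V = 0.086049*2.9 = 0.2495 m^3

0.2495


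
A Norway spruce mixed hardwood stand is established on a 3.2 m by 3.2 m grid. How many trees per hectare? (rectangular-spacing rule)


Formula: TPH = 10000 m^2/ha / (spacing_x * spacing_y)
Area per tree = 3.2 m * 3.2 m = 10.24 m^2
TPH = 10000 / 10.24 = 977 trees/ha

977


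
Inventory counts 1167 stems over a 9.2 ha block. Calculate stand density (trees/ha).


Formula: Stand Density = N_trees / Area_ha
Density = 1167 trees / 9.2 ha
Density = 127 trees/ha

127


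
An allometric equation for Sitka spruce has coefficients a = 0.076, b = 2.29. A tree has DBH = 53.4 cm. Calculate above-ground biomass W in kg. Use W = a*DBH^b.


Formula: W = a * DBH^b  (allometric power law)
DBH^b = 53.4^2.29 = 9037.9405
W = 0.076 * 9037.9405 = 686.9 kg

686.9


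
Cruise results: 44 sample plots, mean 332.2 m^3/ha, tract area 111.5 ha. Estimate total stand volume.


Formula: Total Volume = Mean Volume per ha * Total Area
Total Volume = 332.2 m^3/ha * 111.5 ha
Total Volume = 37040 m^3

37040


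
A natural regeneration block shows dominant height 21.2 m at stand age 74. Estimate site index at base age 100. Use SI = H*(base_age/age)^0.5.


Formula: SI = H_dom * (base_age / age)^0.5
Age ratio = 100 / 74 = 1.35135
sqrt(age_ratio) = 1.16248
SI = 21.2 * 1.16248 = 24.6 m

24.6


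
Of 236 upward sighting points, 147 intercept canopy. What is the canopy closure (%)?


Formula: Canopy closure = covered points / total points * 100
Closure = 147 / 236 * 100
Closure = 0.6229 * 100 = 62.3%

62.3


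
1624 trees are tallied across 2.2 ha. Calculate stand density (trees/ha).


Formula: Stand Density = N_trees / Area_ha
Density = 1624 trees / 2.2 ha
Density = 738 trees/ha

738


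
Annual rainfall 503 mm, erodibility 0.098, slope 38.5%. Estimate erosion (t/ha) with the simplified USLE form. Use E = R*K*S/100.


Formula: E = R * K * S / 100  (simplified USLE)
R * K = 503 * 0.098 = 49.294
E = 49.294 * 38.5 / 100 = 18.98 t/ha

18.98


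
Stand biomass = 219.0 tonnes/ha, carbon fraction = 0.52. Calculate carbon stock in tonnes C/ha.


Formula: Carbon Stock = Biomass * Carbon Fraction
C = 219.0 t/ha * 0.52
C = 113.9 t C/ha

113.9


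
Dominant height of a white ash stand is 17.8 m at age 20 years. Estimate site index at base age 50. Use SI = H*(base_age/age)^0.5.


Formula: SI = H_dom * (base_age / age)^0.5
Age ratio = 50 / 20 = 2.5
sqrt(age_ratio) = 1.58114
SI = 17.8 * 1.58114 = 28.1 m

28.1


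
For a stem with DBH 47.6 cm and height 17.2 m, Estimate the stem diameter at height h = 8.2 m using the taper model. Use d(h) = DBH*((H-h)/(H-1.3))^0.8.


Taper: d(h) = DBH * ((H - h) / (H - 1.3))^0.8
Numerator = H - h = 17.2 - 8.2 = 9.0 m
Denominator = H - 1.3 = 17.2 - 1.3 = 15.9 m
Ratio = 9.0 / 15.9 = 0.56604
d = 47.6 * 0.56604^0.8 = 30.2 cm

30.2


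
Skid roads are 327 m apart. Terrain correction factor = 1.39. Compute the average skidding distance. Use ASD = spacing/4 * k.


Formula: ASD = (spacing / 4) * correction
Uncorrected distance = spacing / 4 = 327 / 4 = 81.75 m
ASD = 81.75 * 1.39 = 114 m

114


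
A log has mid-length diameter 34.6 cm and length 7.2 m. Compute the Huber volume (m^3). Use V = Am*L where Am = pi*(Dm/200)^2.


Huber: V = Am * L,  Am = pi*(Dm/200)^2
Am = pi*(34.6/200)^2 = 0.094025 m^2
V = 0.094025*7.2 = 0.677 m^3

0.677


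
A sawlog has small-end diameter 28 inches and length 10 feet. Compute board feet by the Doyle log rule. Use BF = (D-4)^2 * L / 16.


Doyle: BF = (D - 4)^2 * L / 16
Adjusted diameter = 28 - 4 = 24 in
(D-4)^2 = 24^2 = 576
BF = 576 * 10 / 16 = 360 BF

360


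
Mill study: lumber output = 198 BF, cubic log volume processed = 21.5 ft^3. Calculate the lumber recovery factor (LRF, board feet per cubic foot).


Formula: LRF = Lumber Output (BF) / Log Input (ft^3)
LRF = 198 BF / 21.5 ft^3
LRF = 9.21 BF/ft^3

9.21


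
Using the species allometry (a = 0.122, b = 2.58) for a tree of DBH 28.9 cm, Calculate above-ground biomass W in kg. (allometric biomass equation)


Formula: W = a * DBH^b  (allometric power law)
DBH^b = 28.9^2.58 = 5876.4688
W = 0.122 * 5876.4688 = 716.9 kg

716.9


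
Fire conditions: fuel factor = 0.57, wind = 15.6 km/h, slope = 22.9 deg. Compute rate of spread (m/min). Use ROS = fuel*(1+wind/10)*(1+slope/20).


Formula: ROS = fuel * (1 + wind/10) * (1 + slope/20)
Wind factor = 1 + 15.6/10 = 2.56
Slope factor = 1 + 22.9/20 = 2.145
ROS = 0.57 * 2.56 * 2.145 = 3.13 m/min

3.13


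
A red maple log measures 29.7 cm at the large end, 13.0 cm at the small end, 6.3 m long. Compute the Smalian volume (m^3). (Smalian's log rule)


Smalian: V = (A1 + A2)/2 * L,  A = pi*(D/200)^2
A1 = pi*(29.7/200)^2 = 0.069279 m^2
A2 = pi*(13.0/200)^2 = 0.013273 m^2
V = (0.069279+0.013273)/2*6.3 = 0.26 m^3

0.26


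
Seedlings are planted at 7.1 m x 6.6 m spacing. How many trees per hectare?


Formula: TPH = 10000 m^2/ha / (spacing_x * spacing_y)
Area per tree = 7.1 m * 6.6 m = 46.86 m^2
TPH = 10000 / 46.86 = 213 trees/ha

213


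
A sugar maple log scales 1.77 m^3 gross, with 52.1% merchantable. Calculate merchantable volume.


Formula: MV = V_total * (merchantable_pct / 100)
Merchantable fraction = 52.1% / 100 = 0.521
MV = 1.77 m^3 * 0.521 = 0.922 m^3

0.922


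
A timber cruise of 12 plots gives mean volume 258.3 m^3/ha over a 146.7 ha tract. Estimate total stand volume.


Formula: Total Volume = Mean Volume per ha * Total Area
Total Volume = 258.3 m^3/ha * 146.7 ha
Total Volume = 37893 m^3

37893


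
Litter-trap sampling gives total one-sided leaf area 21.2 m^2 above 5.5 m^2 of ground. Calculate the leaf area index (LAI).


Formula: LAI = total leaf area / ground area  (dimensionless)
LAI = 21.2 m^2 / 5.5 m^2
LAI = 3.85

3.85


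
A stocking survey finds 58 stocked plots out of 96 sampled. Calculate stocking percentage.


Formula: Stocking % = stocked plots / total plots * 100
Stocking = 58 / 96 * 100
Stocking = 0.6042 * 100 = 60.4%

60.4


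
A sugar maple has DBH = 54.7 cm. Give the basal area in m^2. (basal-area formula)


Formula: BA = pi * (DBH/2)^2 / 10000  (cm^2 to m^2)
Radius = DBH/2 = 54.7/2 = 27.35 cm
BA = pi * 27.35^2 / 10000
   = 2349.982 cm^2 / 10000
   = 0.235 m^2

0.235


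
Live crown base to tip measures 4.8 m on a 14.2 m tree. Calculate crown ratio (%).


Formula: Crown Ratio = (Crown Length / Total Height) * 100
CR = (4.8 m / 14.2 m) * 100
CR = 0.338 * 100 = 33.8%

33.8


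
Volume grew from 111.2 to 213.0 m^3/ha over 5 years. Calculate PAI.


Formula: PAI = (V_T2 - V_T1) / (T2 - T1)
Volume increment = 213.0 - 111.2 = 101.8 m^3/ha
PAI = 101.8 / 5 = 20.36 m^3/ha/year

20.36


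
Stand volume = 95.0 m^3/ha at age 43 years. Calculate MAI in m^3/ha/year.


Formula: MAI = Total Volume / Stand Age
MAI = 95.0 m^3/ha / 43 years
MAI = 2.21 m^3/ha/year

2.21


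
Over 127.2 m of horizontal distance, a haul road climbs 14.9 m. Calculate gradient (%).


Formula: Gradient = rise / run * 100
Gradient = 14.9 / 127.2 * 100 = 11.7%

11.7


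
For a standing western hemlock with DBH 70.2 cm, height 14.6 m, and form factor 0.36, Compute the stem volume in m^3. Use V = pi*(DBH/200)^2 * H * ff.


Formula: V = pi * (DBH/200)^2 * H * ff
Radius = DBH/200 = 70.2/200 = 0.351 m
Radius^2 = 0.351^2 = 0.123201 m^2
V = pi * 0.123201 * 14.6 * 0.36
V = 2.034 m^3

2.034


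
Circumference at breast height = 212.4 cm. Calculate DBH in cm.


Formula: DBH = C / pi
DBH = 212.4 / pi
pi = 3.14159...
DBH = 67.6 cm

67.6


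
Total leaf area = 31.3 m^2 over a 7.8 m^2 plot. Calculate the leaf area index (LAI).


Formula: LAI = total leaf area / ground area  (dimensionless)
LAI = 31.3 m^2 / 7.8 m^2
LAI = 4.01

4.01


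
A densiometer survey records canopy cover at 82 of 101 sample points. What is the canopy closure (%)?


Formula: Canopy closure = covered points / total points * 100
Closure = 82 / 101 * 100
Closure = 0.8119 * 100 = 81.2%

81.2


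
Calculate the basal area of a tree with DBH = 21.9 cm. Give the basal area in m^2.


Formula: BA = pi * (DBH/2)^2 / 10000  (cm^2 to m^2)
Radius = DBH/2 = 21.9/2 = 10.95 cm
BA = pi * 10.95^2 / 10000
   = 376.6848 cm^2 / 10000
   = 0.0377 m^2

0.0377


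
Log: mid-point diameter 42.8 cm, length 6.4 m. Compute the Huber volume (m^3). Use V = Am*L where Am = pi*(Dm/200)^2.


Huber: V = Am * L,  Am = pi*(Dm/200)^2
Am = pi*(42.8/200)^2 = 0.143872 m^2
V = 0.143872*6.4 = 0.9208 m^3

0.9208


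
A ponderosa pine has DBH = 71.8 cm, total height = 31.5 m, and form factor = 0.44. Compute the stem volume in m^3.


Formula: V = pi * (DBH/200)^2 * H * ff
Radius = DBH/200 = 71.8/200 = 0.359 m
Radius^2 = 0.359^2 = 0.128881 m^2
V = pi * 0.128881 * 31.5 * 0.44
V = 5.612 m^3

5.612


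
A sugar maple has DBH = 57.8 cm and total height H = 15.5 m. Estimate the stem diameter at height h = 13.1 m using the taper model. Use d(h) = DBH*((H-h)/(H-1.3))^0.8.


Taper: d(h) = DBH * ((H - h) / (H - 1.3))^0.8
Numerator = H - h = 15.5 - 13.1 = 2.4 m
Denominator = H - 1.3 = 15.5 - 1.3 = 14.2 m
Ratio = 2.4 / 14.2 = 0.16901
d = 57.8 * 0.16901^0.8 = 13.9 cm

13.9


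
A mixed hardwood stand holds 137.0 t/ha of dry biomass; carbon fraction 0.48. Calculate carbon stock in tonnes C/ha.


Formula: Carbon Stock = Biomass * Carbon Fraction
C = 137.0 t/ha * 0.48
C = 65.8 t C/ha

65.8


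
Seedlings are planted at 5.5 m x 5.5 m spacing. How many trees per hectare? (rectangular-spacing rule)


Formula: TPH = 10000 m^2/ha / (spacing_x * spacing_y)
Area per tree = 5.5 m * 5.5 m = 30.25 m^2
TPH = 10000 / 30.25 = 331 trees/ha

331


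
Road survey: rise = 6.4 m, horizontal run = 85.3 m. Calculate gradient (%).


Formula: Gradient = rise / run * 100
Gradient = 6.4 / 85.3 * 100 = 7.5%

7.5


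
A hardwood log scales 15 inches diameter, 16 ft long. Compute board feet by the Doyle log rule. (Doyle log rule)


Doyle: BF = (D - 4)^2 * L / 16
Adjusted diameter = 15 - 4 = 11 in
(D-4)^2 = 11^2 = 121
BF = 121 * 16 / 16 = 121 BF

121


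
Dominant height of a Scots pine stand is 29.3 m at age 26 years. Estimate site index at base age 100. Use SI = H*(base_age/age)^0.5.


Formula: SI = H_dom * (base_age / age)^0.5
Age ratio = 100 / 26 = 3.84615
sqrt(age_ratio) = 1.96116
SI = 29.3 * 1.96116 = 57.5 m

57.5


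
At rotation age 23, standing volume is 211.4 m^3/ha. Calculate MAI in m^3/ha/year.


Formula: MAI = Total Volume / Stand Age
MAI = 211.4 m^3/ha / 23 years
MAI = 9.19 m^3/ha/year

9.19


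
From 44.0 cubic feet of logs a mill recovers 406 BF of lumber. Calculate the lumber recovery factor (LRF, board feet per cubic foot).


Formula: LRF = Lumber Output (BF) / Log Input (ft^3)
LRF = 406 BF / 44.0 ft^3
LRF = 9.23 BF/ft^3

9.23


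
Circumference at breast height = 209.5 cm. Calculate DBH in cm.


Formula: DBH = C / pi
DBH = 209.5 / pi
pi = 3.14159...
DBH = 66.7 cm

66.7


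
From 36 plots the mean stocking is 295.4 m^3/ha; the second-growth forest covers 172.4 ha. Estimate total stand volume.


Formula: Total Volume = Mean Volume per ha * Total Area
Total Volume = 295.4 m^3/ha * 172.4 ha
Total Volume = 50927 m^3

50927


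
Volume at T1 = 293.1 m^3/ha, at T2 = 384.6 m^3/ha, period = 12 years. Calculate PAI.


Formula: PAI = (V_T2 - V_T1) / (T2 - T1)
Volume increment = 384.6 - 293.1 = 91.5 m^3/ha
PAI = 91.5 / 12 = 7.63 m^3/ha/year

7.63


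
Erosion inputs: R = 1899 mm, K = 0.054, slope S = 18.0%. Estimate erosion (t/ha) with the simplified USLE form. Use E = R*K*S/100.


Formula: E = R * K * S / 100  (simplified USLE)
R * K = 1899 * 0.054 = 102.546
E = 102.546 * 18.0 / 100 = 18.46 t/ha

18.46


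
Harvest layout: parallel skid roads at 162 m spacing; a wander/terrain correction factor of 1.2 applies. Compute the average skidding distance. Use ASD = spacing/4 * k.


Formula: ASD = (spacing / 4) * correction
Uncorrected distance = spacing / 4 = 162 / 4 = 40.5 m
ASD = 40.5 * 1.2 = 49 m

49


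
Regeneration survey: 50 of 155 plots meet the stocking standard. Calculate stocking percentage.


Formula: Stocking % = stocked plots / total plots * 100
Stocking = 50 / 155 * 100
Stocking = 0.3226 * 100 = 32.3%

32.3


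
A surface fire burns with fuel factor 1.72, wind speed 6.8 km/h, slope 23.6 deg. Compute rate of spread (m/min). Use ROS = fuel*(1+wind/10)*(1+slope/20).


Formula: ROS = fuel * (1 + wind/10) * (1 + slope/20)
Wind factor = 1 + 6.8/10 = 1.68
Slope factor = 1 + 23.6/20 = 2.18
ROS = 1.72 * 1.68 * 2.18 = 6.3 m/min

6.3


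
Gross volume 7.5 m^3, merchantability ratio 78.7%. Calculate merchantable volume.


Formula: MV = V_total * (merchantable_pct / 100)
Merchantable fraction = 78.7% / 100 = 0.787
MV = 7.5 m^3 * 0.787 = 5.903 m^3

5.903


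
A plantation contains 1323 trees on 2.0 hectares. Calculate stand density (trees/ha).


Formula: Stand Density = N_trees / Area_ha
Density = 1323 trees / 2.0 ha
Density = 662 trees/ha

662


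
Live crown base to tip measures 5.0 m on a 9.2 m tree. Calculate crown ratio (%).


Formula: Crown Ratio = (Crown Length / Total Height) * 100
CR = (5.0 m / 9.2 m) * 100
CR = 0.5435 * 100 = 54.3%

54.3


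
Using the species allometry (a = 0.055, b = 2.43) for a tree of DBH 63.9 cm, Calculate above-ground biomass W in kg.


Formula: W = a * DBH^b  (allometric power law)
DBH^b = 63.9^2.43 = 24398.7224
W = 0.055 * 24398.7224 = 1341.9 kg

1341.9


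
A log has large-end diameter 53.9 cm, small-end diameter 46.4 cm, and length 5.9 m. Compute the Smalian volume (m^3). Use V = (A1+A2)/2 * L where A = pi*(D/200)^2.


Smalian: V = (A1 + A2)/2 * L,  A = pi*(D/200)^2
A1 = pi*(53.9/200)^2 = 0.228175 m^2
A2 = pi*(46.4/200)^2 = 0.169093 m^2
V = (0.228175+0.169093)/2*5.9 = 1.1719 m^3

1.1719


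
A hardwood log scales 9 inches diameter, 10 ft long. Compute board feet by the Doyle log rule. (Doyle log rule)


Doyle: BF = (D - 4)^2 * L / 16
Adjusted diameter = 9 - 4 = 5 in
(D-4)^2 = 5^2 = 25
BF = 25 * 10 / 16 = 16 BF

16


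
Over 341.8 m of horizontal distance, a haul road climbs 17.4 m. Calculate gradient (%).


Formula: Gradient = rise / run * 100
Gradient = 17.4 / 341.8 * 100 = 5.1%

5.1


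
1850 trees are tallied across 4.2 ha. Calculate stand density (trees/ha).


Formula: Stand Density = N_trees / Area_ha
Density = 1850 trees / 4.2 ha
Density = 440 trees/ha

440


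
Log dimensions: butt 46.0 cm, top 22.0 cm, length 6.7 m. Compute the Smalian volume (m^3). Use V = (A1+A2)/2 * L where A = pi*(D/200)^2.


Smalian: V = (A1 + A2)/2 * L,  A = pi*(D/200)^2
A1 = pi*(46.0/200)^2 = 0.16619 m^2
A2 = pi*(22.0/200)^2 = 0.038013 m^2
V = (0.16619+0.038013)/2*6.7 = 0.6841 m^3

0.6841


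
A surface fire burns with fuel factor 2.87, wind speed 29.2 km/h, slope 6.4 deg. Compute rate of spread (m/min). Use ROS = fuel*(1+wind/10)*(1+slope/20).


Formula: ROS = fuel * (1 + wind/10) * (1 + slope/20)
Wind factor = 1 + 29.2/10 = 3.92
Slope factor = 1 + 6.4/20 = 1.32
ROS = 2.87 * 3.92 * 1.32 = 14.85 m/min

14.85


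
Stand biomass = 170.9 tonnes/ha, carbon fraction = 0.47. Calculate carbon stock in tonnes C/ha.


Formula: Carbon Stock = Biomass * Carbon Fraction
C = 170.9 t/ha * 0.47
C = 80.3 t C/ha

80.3


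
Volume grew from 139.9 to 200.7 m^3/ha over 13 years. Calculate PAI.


Formula: PAI = (V_T2 - V_T1) / (T2 - T1)
Volume increment = 200.7 - 139.9 = 60.8 m^3/ha
PAI = 60.8 / 13 = 4.68 m^3/ha/year

4.68


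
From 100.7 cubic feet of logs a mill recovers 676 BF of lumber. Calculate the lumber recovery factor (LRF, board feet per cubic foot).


Formula: LRF = Lumber Output (BF) / Log Input (ft^3)
LRF = 676 BF / 100.7 ft^3
LRF = 6.71 BF/ft^3

6.71


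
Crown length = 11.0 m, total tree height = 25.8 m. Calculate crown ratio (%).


Formula: Crown Ratio = (Crown Length / Total Height) * 100
CR = (11.0 m / 25.8 m) * 100
CR = 0.4264 * 100 = 42.6%

42.6


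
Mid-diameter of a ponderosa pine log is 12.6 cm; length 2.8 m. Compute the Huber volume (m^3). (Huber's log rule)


Huber: V = Am * L,  Am = pi*(Dm/200)^2
Am = pi*(12.6/200)^2 = 0.012469 m^2
V = 0.012469*2.8 = 0.0349 m^3

0.0349


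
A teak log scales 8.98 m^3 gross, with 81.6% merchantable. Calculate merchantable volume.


Formula: MV = V_total * (merchantable_pct / 100)
Merchantable fraction = 81.6% / 100 = 0.816
MV = 8.98 m^3 * 0.816 = 7.328 m^3

7.328


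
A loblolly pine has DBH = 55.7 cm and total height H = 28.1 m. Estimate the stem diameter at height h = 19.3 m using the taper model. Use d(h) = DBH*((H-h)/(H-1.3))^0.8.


Taper: d(h) = DBH * ((H - h) / (H - 1.3))^0.8
Numerator = H - h = 28.1 - 19.3 = 8.8 m
Denominator = H - 1.3 = 28.1 - 1.3 = 26.8 m
Ratio = 8.8 / 26.8 = 0.32836
d = 55.7 * 0.32836^0.8 = 22.9 cm

22.9


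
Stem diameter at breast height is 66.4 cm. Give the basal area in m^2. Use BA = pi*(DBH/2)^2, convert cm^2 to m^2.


Formula: BA = pi * (DBH/2)^2 / 10000  (cm^2 to m^2)
Radius = DBH/2 = 66.4/2 = 33.2 cm
BA = pi * 33.2^2 / 10000
   = 3462.7891 cm^2 / 10000
   = 0.3463 m^2

0.3463


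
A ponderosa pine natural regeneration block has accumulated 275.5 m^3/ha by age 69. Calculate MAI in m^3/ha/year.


Formula: MAI = Total Volume / Stand Age
MAI = 275.5 m^3/ha / 69 years
MAI = 3.99 m^3/ha/year

3.99


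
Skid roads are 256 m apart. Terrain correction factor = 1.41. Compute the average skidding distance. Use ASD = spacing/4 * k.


Formula: ASD = (spacing / 4) * correction
Uncorrected distance = spacing / 4 = 256 / 4 = 64 m
ASD = 64 * 1.41 = 90 m

90


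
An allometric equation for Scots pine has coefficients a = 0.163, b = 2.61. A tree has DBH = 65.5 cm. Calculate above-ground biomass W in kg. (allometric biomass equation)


Formula: W = a * DBH^b  (allometric power law)
DBH^b = 65.5^2.61 = 55003.4326
W = 0.163 * 55003.4326 = 8965.6 kg

8965.6


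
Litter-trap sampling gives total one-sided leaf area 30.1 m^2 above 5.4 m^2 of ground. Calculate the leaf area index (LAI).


Formula: LAI = total leaf area / ground area  (dimensionless)
LAI = 30.1 m^2 / 5.4 m^2
LAI = 5.57

5.57


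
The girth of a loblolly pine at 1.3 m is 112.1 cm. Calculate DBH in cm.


Formula: DBH = C / pi
DBH = 112.1 / pi
pi = 3.14159...
DBH = 35.7 cm

35.7


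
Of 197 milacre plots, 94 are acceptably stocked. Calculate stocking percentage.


Formula: Stocking % = stocked plots / total plots * 100
Stocking = 94 / 197 * 100
Stocking = 0.4772 * 100 = 47.7%

47.7


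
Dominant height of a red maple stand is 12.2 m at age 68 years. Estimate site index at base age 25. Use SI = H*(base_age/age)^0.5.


Formula: SI = H_dom * (base_age / age)^0.5
Age ratio = 25 / 68 = 0.36765
sqrt(age_ratio) = 0.60634
SI = 12.2 * 0.60634 = 7.4 m

7.4


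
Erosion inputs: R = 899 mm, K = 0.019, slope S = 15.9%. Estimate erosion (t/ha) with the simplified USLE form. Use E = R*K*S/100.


Formula: E = R * K * S / 100  (simplified USLE)
R * K = 899 * 0.019 = 17.081
E = 17.081 * 15.9 / 100 = 2.72 t/ha

2.72


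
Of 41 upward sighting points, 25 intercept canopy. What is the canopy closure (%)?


Formula: Canopy closure = covered points / total points * 100
Closure = 25 / 41 * 100
Closure = 0.6098 * 100 = 61.0%

61.0


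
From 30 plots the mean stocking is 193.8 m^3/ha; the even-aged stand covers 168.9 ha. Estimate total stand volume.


Formula: Total Volume = Mean Volume per ha * Total Area
Total Volume = 193.8 m^3/ha * 168.9 ha
Total Volume = 32733 m^3

32733


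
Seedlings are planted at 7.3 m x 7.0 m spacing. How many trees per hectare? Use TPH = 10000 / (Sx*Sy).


Formula: TPH = 10000 m^2/ha / (spacing_x * spacing_y)
Area per tree = 7.3 m * 7.0 m = 51.1 m^2
TPH = 10000 / 51.1 = 196 trees/ha

196


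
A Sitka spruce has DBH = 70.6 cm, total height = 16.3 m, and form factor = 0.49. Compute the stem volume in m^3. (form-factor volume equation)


Formula: V = pi * (DBH/200)^2 * H * ff
Radius = DBH/200 = 70.6/200 = 0.353 m
Radius^2 = 0.353^2 = 0.124609 m^2
V = pi * 0.124609 * 16.3 * 0.49
V = 3.127 m^3

3.127


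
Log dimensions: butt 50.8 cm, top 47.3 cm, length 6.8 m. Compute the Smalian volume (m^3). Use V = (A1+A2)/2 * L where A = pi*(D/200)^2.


Smalian: V = (A1 + A2)/2 * L,  A = pi*(D/200)^2
A1 = pi*(50.8/200)^2 = 0.202683 m^2
A2 = pi*(47.3/200)^2 = 0.175716 m^2
V = (0.202683+0.175716)/2*6.8 = 1.2866 m^3

1.2866


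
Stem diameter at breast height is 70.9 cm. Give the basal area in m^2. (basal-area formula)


Formula: BA = pi * (DBH/2)^2 / 10000  (cm^2 to m^2)
Radius = DBH/2 = 70.9/2 = 35.45 cm
BA = pi * 35.45^2 / 10000
   = 3948.0473 cm^2 / 10000
   = 0.3948 m^2

0.3948


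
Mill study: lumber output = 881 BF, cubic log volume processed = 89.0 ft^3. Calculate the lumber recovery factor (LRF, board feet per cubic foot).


Formula: LRF = Lumber Output (BF) / Log Input (ft^3)
LRF = 881 BF / 89.0 ft^3
LRF = 9.9 BF/ft^3

9.9


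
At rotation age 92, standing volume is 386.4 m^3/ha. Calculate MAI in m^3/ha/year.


Formula: MAI = Total Volume / Stand Age
MAI = 386.4 m^3/ha / 92 years
MAI = 4.2 m^3/ha/year

4.2


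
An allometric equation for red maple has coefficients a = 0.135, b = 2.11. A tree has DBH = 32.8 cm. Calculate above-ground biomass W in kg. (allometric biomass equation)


Formula: W = a * DBH^b  (allometric power law)
DBH^b = 32.8^2.11 = 1579.4061
W = 0.135 * 1579.4061 = 213.2 kg

213.2


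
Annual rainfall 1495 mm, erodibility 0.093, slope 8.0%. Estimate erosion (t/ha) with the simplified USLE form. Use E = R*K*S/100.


Formula: E = R * K * S / 100  (simplified USLE)
R * K = 1495 * 0.093 = 139.035
E = 139.035 * 8.0 / 100 = 11.12 t/ha

11.12


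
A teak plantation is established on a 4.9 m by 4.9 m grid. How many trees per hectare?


Formula: TPH = 10000 m^2/ha / (spacing_x * spacing_y)
Area per tree = 4.9 m * 4.9 m = 24.01 m^2
TPH = 10000 / 24.01 = 416 trees/ha

416


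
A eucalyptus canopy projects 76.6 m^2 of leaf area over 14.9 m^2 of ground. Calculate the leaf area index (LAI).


Formula: LAI = total leaf area / ground area  (dimensionless)
LAI = 76.6 m^2 / 14.9 m^2
LAI = 5.14

5.14


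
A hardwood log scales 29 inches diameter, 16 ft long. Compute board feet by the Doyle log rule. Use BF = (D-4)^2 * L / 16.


Doyle: BF = (D - 4)^2 * L / 16
Adjusted diameter = 29 - 4 = 25 in
(D-4)^2 = 25^2 = 625
BF = 625 * 16 / 16 = 625 BF

625


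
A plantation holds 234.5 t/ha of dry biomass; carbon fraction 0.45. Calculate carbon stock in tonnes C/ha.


Formula: Carbon Stock = Biomass * Carbon Fraction
C = 234.5 t/ha * 0.45
C = 105.5 t C/ha

105.5


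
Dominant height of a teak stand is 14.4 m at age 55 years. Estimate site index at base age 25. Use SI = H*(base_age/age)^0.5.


Formula: SI = H_dom * (base_age / age)^0.5
Age ratio = 25 / 55 = 0.45455
sqrt(age_ratio) = 0.6742
SI = 14.4 * 0.6742 = 9.7 m

9.7


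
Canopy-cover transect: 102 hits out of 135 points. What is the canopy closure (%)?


Formula: Canopy closure = covered points / total points * 100
Closure = 102 / 135 * 100
Closure = 0.7556 * 100 = 75.6%

75.6


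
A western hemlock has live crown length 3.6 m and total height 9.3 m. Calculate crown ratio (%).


Formula: Crown Ratio = (Crown Length / Total Height) * 100
CR = (3.6 m / 9.3 m) * 100
CR = 0.3871 * 100 = 38.7%

38.7


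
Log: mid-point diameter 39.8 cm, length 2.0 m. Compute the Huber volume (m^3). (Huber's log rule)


Huber: V = Am * L,  Am = pi*(Dm/200)^2
Am = pi*(39.8/200)^2 = 0.12441 m^2
V = 0.12441*2.0 = 0.2488 m^3

0.2488


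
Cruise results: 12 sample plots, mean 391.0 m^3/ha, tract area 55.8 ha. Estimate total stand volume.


Formula: Total Volume = Mean Volume per ha * Total Area
Total Volume = 391.0 m^3/ha * 55.8 ha
Total Volume = 21818 m^3

21818


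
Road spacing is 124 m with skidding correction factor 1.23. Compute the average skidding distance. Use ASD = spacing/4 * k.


Formula: ASD = (spacing / 4) * correction
Uncorrected distance = spacing / 4 = 124 / 4 = 31 m
ASD = 31 * 1.23 = 38 m

38


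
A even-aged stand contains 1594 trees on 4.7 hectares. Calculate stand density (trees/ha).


Formula: Stand Density = N_trees / Area_ha
Density = 1594 trees / 4.7 ha
Density = 339 trees/ha

339


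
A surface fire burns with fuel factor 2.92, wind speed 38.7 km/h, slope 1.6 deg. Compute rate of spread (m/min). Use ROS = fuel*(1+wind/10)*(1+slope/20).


Formula: ROS = fuel * (1 + wind/10) * (1 + slope/20)
Wind factor = 1 + 38.7/10 = 4.87
Slope factor = 1 + 1.6/20 = 1.08
ROS = 2.92 * 4.87 * 1.08 = 15.36 m/min

15.36


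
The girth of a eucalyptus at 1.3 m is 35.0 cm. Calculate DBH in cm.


Formula: DBH = C / pi
DBH = 35.0 / pi
pi = 3.14159...
DBH = 11.1 cm

11.1


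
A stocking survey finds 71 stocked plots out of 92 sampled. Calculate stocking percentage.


Formula: Stocking % = stocked plots / total plots * 100
Stocking = 71 / 92 * 100
Stocking = 0.7717 * 100 = 77.2%

77.2


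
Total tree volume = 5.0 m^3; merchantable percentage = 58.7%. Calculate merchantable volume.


Formula: MV = V_total * (merchantable_pct / 100)
Merchantable fraction = 58.7% / 100 = 0.587
MV = 5.0 m^3 * 0.587 = 2.935 m^3

2.935


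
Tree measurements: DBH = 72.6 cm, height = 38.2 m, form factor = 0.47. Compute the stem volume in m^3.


Formula: V = pi * (DBH/200)^2 * H * ff
Radius = DBH/200 = 72.6/200 = 0.363 m
Radius^2 = 0.363^2 = 0.131769 m^2
V = pi * 0.131769 * 38.2 * 0.47
V = 7.432 m^3

7.432


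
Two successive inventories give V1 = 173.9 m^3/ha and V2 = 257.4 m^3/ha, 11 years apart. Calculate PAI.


Formula: PAI = (V_T2 - V_T1) / (T2 - T1)
Volume increment = 257.4 - 173.9 = 83.5 m^3/ha
PAI = 83.5 / 11 = 7.59 m^3/ha/year

7.59


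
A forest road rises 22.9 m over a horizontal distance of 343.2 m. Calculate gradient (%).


Formula: Gradient = rise / run * 100
Gradient = 22.9 / 343.2 * 100 = 6.7%

6.7


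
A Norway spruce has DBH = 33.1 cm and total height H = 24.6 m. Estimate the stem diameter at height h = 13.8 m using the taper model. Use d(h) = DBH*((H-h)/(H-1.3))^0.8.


Taper: d(h) = DBH * ((H - h) / (H - 1.3))^0.8
Numerator = H - h = 24.6 - 13.8 = 10.8 m
Denominator = H - 1.3 = 24.6 - 1.3 = 23.3 m
Ratio = 10.8 / 23.3 = 0.46352
d = 33.1 * 0.46352^0.8 = 17.9 cm

17.9


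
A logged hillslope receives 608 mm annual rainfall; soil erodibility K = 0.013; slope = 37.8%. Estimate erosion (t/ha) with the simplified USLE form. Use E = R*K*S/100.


Formula: E = R * K * S / 100  (simplified USLE)
R * K = 608 * 0.013 = 7.904
E = 7.904 * 37.8 / 100 = 2.99 t/ha

2.99


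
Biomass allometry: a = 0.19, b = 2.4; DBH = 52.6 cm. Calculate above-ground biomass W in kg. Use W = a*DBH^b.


Formula: W = a * DBH^b  (allometric power law)
DBH^b = 52.6^2.4 = 13500.9953
W = 0.19 * 13500.9953 = 2565.2 kg

2565.2


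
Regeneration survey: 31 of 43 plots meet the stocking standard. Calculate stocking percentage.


Formula: Stocking % = stocked plots / total plots * 100
Stocking = 31 / 43 * 100
Stocking = 0.7209 * 100 = 72.1%

72.1


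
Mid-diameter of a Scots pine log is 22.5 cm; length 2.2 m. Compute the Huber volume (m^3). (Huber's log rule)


Huber: V = Am * L,  Am = pi*(Dm/200)^2
Am = pi*(22.5/200)^2 = 0.039761 m^2
V = 0.039761*2.2 = 0.0875 m^3

0.0875


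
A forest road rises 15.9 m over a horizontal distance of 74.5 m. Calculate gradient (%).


Formula: Gradient = rise / run * 100
Gradient = 15.9 / 74.5 * 100 = 21.3%

21.3


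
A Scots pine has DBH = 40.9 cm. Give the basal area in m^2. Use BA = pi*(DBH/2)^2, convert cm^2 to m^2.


Formula: BA = pi * (DBH/2)^2 / 10000  (cm^2 to m^2)
Radius = DBH/2 = 40.9/2 = 20.45 cm
BA = pi * 20.45^2 / 10000
   = 1313.8219 cm^2 / 10000
   = 0.1314 m^2

0.1314


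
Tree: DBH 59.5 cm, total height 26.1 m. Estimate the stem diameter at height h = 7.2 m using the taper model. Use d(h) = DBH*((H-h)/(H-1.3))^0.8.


Taper: d(h) = DBH * ((H - h) / (H - 1.3))^0.8
Numerator = H - h = 26.1 - 7.2 = 18.9 m
Denominator = H - 1.3 = 26.1 - 1.3 = 24.8 m
Ratio = 18.9 / 24.8 = 0.7621
d = 59.5 * 0.7621^0.8 = 47.9 cm

47.9


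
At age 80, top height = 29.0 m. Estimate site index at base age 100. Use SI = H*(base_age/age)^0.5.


Formula: SI = H_dom * (base_age / age)^0.5
Age ratio = 100 / 80 = 1.25
sqrt(age_ratio) = 1.11803
SI = 29.0 * 1.11803 = 32.4 m

32.4


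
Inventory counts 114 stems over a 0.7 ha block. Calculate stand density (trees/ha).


Formula: Stand Density = N_trees / Area_ha
Density = 114 trees / 0.7 ha
Density = 163 trees/ha

163


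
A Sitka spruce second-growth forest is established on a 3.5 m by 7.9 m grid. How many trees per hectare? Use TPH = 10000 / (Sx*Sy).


Formula: TPH = 10000 m^2/ha / (spacing_x * spacing_y)
Area per tree = 3.5 m * 7.9 m = 27.65 m^2
TPH = 10000 / 27.65 = 362 trees/ha

362


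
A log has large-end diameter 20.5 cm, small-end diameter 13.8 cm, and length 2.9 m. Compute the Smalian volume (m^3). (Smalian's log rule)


Smalian: V = (A1 + A2)/2 * L,  A = pi*(D/200)^2
A1 = pi*(20.5/200)^2 = 0.033006 m^2
A2 = pi*(13.8/200)^2 = 0.014957 m^2
V = (0.033006+0.014957)/2*2.9 = 0.0695 m^3

0.0695


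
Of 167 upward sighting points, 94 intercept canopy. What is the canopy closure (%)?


Formula: Canopy closure = covered points / total points * 100
Closure = 94 / 167 * 100
Closure = 0.5629 * 100 = 56.3%

56.3


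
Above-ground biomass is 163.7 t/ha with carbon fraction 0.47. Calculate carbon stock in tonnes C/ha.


Formula: Carbon Stock = Biomass * Carbon Fraction
C = 163.7 t/ha * 0.47
C = 76.9 t C/ha

76.9


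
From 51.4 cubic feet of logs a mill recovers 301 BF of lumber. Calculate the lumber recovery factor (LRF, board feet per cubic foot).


Formula: LRF = Lumber Output (BF) / Log Input (ft^3)
LRF = 301 BF / 51.4 ft^3
LRF = 5.86 BF/ft^3

5.86


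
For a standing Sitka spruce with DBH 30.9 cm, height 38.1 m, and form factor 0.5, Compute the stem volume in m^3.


Formula: V = pi * (DBH/200)^2 * H * ff
Radius = DBH/200 = 30.9/200 = 0.1545 m
Radius^2 = 0.1545^2 = 0.02387025 m^2
V = pi * 0.02387025 * 38.1 * 0.5
V = 1.429 m^3

1.429


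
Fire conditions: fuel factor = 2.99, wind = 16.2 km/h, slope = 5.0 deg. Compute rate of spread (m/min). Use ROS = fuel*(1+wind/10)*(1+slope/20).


Formula: ROS = fuel * (1 + wind/10) * (1 + slope/20)
Wind factor = 1 + 16.2/10 = 2.62
Slope factor = 1 + 5.0/20 = 1.25
ROS = 2.99 * 2.62 * 1.25 = 9.79 m/min

9.79


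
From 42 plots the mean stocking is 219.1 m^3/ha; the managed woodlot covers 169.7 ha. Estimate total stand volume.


Formula: Total Volume = Mean Volume per ha * Total Area
Total Volume = 219.1 m^3/ha * 169.7 ha
Total Volume = 37181 m^3

37181


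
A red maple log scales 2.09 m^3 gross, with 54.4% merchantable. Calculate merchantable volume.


Formula: MV = V_total * (merchantable_pct / 100)
Merchantable fraction = 54.4% / 100 = 0.544
MV = 2.09 m^3 * 0.544 = 1.137 m^3

1.137


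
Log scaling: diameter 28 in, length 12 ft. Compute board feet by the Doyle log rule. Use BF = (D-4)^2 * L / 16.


Doyle: BF = (D - 4)^2 * L / 16
Adjusted diameter = 28 - 4 = 24 in
(D-4)^2 = 24^2 = 576
BF = 576 * 12 / 16 = 432 BF

432


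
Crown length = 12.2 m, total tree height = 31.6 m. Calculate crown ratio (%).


Formula: Crown Ratio = (Crown Length / Total Height) * 100
CR = (12.2 m / 31.6 m) * 100
CR = 0.3861 * 100 = 38.6%

38.6


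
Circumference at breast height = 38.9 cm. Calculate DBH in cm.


Formula: DBH = C / pi
DBH = 38.9 / pi
pi = 3.14159...
DBH = 12.4 cm

12.4


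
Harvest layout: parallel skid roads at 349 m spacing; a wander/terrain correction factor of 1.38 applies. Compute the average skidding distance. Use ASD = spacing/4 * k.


Formula: ASD = (spacing / 4) * correction
Uncorrected distance = spacing / 4 = 349 / 4 = 87.25 m
ASD = 87.25 * 1.38 = 120 m

120


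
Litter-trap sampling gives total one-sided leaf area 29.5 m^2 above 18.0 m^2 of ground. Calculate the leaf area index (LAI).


Formula: LAI = total leaf area / ground area  (dimensionless)
LAI = 29.5 m^2 / 18.0 m^2
LAI = 1.64

1.64


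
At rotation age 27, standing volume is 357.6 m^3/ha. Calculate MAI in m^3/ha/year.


Formula: MAI = Total Volume / Stand Age
MAI = 357.6 m^3/ha / 27 years
MAI = 13.24 m^3/ha/year

13.24


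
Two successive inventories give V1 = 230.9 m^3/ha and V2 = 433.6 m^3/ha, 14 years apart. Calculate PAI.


Formula: PAI = (V_T2 - V_T1) / (T2 - T1)
Volume increment = 433.6 - 230.9 = 202.7 m^3/ha
PAI = 202.7 / 14 = 14.48 m^3/ha/year

14.48


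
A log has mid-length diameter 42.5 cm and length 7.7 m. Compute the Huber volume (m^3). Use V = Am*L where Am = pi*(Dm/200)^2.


Huber: V = Am * L,  Am = pi*(Dm/200)^2
Am = pi*(42.5/200)^2 = 0.141863 m^2
V = 0.141863*7.7 = 1.0923 m^3

1.0923


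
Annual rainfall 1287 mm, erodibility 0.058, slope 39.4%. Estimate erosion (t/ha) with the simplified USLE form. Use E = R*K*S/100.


Formula: E = R * K * S / 100  (simplified USLE)
R * K = 1287 * 0.058 = 74.646
E = 74.646 * 39.4 / 100 = 29.41 t/ha

29.41


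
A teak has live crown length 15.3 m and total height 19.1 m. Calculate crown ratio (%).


Formula: Crown Ratio = (Crown Length / Total Height) * 100
CR = (15.3 m / 19.1 m) * 100
CR = 0.801 * 100 = 80.1%

80.1


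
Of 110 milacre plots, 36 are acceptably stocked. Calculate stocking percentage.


Formula: Stocking % = stocked plots / total plots * 100
Stocking = 36 / 110 * 100
Stocking = 0.3273 * 100 = 32.7%

32.7


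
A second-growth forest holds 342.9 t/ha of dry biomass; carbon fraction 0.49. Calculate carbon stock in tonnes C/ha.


Formula: Carbon Stock = Biomass * Carbon Fraction
C = 342.9 t/ha * 0.49
C = 168.0 t C/ha

168.0


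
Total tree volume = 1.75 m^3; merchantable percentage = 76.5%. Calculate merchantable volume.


Formula: MV = V_total * (merchantable_pct / 100)
Merchantable fraction = 76.5% / 100 = 0.765
MV = 1.75 m^3 * 0.765 = 1.339 m^3

1.339


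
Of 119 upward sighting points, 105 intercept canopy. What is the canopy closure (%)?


Formula: Canopy closure = covered points / total points * 100
Closure = 105 / 119 * 100
Closure = 0.8824 * 100 = 88.2%

88.2


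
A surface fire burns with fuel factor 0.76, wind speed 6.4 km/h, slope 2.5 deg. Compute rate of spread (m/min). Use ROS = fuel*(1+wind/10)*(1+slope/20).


Formula: ROS = fuel * (1 + wind/10) * (1 + slope/20)
Wind factor = 1 + 6.4/10 = 1.64
Slope factor = 1 + 2.5/20 = 1.125
ROS = 0.76 * 1.64 * 1.125 = 1.4 m/min

1.4


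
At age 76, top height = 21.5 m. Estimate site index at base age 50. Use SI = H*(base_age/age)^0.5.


Formula: SI = H_dom * (base_age / age)^0.5
Age ratio = 50 / 76 = 0.65789
sqrt(age_ratio) = 0.81111
SI = 21.5 * 0.81111 = 17.4 m

17.4


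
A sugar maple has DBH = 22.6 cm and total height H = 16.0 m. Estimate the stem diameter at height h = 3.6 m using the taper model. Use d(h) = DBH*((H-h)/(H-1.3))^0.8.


Taper: d(h) = DBH * ((H - h) / (H - 1.3))^0.8
Numerator = H - h = 16.0 - 3.6 = 12.4 m
Denominator = H - 1.3 = 16.0 - 1.3 = 14.7 m
Ratio = 12.4 / 14.7 = 0.84354
d = 22.6 * 0.84354^0.8 = 19.7 cm

19.7


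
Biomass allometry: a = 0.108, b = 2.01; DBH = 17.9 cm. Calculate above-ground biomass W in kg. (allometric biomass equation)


Formula: W = a * DBH^b  (allometric power law)
DBH^b = 17.9^2.01 = 329.7878
W = 0.108 * 329.7878 = 35.6 kg

35.6


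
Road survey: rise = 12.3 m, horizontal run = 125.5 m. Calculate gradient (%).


Formula: Gradient = rise / run * 100
Gradient = 12.3 / 125.5 * 100 = 9.8%

9.8


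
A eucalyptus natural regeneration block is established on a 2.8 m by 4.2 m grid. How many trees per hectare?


Formula: TPH = 10000 m^2/ha / (spacing_x * spacing_y)
Area per tree = 2.8 m * 4.2 m = 11.76 m^2
TPH = 10000 / 11.76 = 850 trees/ha

850


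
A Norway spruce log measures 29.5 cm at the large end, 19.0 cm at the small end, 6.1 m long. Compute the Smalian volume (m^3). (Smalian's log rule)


Smalian: V = (A1 + A2)/2 * L,  A = pi*(D/200)^2
A1 = pi*(29.5/200)^2 = 0.068349 m^2
A2 = pi*(19.0/200)^2 = 0.028353 m^2
V = (0.068349+0.028353)/2*6.1 = 0.2949 m^3

0.2949


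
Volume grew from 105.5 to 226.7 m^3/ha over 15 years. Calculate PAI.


Formula: PAI = (V_T2 - V_T1) / (T2 - T1)
Volume increment = 226.7 - 105.5 = 121.2 m^3/ha
PAI = 121.2 / 15 = 8.08 m^3/ha/year

8.08


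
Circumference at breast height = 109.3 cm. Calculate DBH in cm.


Formula: DBH = C / pi
DBH = 109.3 / pi
pi = 3.14159...
DBH = 34.8 cm

34.8


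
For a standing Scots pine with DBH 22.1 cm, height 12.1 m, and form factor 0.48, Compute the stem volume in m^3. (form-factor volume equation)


Formula: V = pi * (DBH/200)^2 * H * ff
Radius = DBH/200 = 22.1/200 = 0.1105 m
Radius^2 = 0.1105^2 = 0.01221025 m^2
V = pi * 0.01221025 * 12.1 * 0.48
V = 0.223 m^3

0.223


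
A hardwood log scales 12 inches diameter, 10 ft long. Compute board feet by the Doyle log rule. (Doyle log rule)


Doyle: BF = (D - 4)^2 * L / 16
Adjusted diameter = 12 - 4 = 8 in
(D-4)^2 = 8^2 = 64
BF = 64 * 10 / 16 = 40 BF

40


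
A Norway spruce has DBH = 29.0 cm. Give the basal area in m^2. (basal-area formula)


Formula: BA = pi * (DBH/2)^2 / 10000  (cm^2 to m^2)
Radius = DBH/2 = 29.0/2 = 14.5 cm
BA = pi * 14.5^2 / 10000
   = 660.5199 cm^2 / 10000
   = 0.0661 m^2

0.0661


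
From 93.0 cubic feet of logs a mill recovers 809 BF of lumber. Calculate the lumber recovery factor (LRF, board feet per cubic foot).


Formula: LRF = Lumber Output (BF) / Log Input (ft^3)
LRF = 809 BF / 93.0 ft^3
LRF = 8.7 BF/ft^3

8.7


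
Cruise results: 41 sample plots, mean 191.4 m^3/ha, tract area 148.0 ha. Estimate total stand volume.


Formula: Total Volume = Mean Volume per ha * Total Area
Total Volume = 191.4 m^3/ha * 148.0 ha
Total Volume = 28327 m^3

28327
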